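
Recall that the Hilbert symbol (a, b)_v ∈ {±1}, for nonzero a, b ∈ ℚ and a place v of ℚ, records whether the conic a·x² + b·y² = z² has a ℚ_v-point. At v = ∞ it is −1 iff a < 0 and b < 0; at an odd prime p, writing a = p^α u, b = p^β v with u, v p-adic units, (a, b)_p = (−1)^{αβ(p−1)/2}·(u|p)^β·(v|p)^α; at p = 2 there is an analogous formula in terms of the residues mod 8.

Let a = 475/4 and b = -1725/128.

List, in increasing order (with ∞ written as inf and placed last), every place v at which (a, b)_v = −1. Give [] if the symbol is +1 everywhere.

Mod squares: a ≡ 19, b ≡ -138. Check v ∈ {∞, 2, 3, 5, 19, 23}.
v=3: a=3^0·(≡1), b=3^1·(≡2) mod 3; (1|3)=+1, (2|3)=-1; (−1)^{0·1·1}·(+1)^1·(-1)^0 = +1.
v=5: a=5^2·(≡1), b=5^2·(≡2) mod 5; (1|5)=+1, (2|5)=-1; (−1)^{2·2·2}·(+1)^2·(-1)^2 = +1.
v=23: a=23^0·(≡21), b=23^1·(≡19) mod 23; (21|23)=-1, (19|23)=-1; (−1)^{0·1·11}·(-1)^1·(-1)^0 = -1.
v=∞: 19 > 0 and -138 < 0  ⇒  (a,b)_∞ = +1.
v=2: v_2(a)=-2, v_2(b)=-7; units ≡ 3, 3 (mod 8); ε·ε+αω+βω = 1·1+-2·1+-7·1 ≡ 0  ⇒  (a,b)_2 = +1.
v=19: a=19^1·(≡11), b=19^0·(≡3) mod 19; (11|19)=+1, (3|19)=-1; (−1)^{1·0·9}·(+1)^0·(-1)^1 = -1.
Ram(19, -138) = {19, 23}; no ℚ_19-point on the conic.

[19, 23]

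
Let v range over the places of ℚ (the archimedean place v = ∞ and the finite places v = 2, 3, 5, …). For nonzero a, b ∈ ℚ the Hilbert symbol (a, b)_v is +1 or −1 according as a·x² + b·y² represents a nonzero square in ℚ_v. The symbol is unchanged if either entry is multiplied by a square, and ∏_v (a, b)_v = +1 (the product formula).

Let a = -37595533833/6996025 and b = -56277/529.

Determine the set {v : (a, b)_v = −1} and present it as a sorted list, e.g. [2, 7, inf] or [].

(a, b) ≡ (-15873, -37) mod (ℚ^×)²; places V = {2, 3, 5, 11, 13, 19, 23, 37, ∞}.
(a,b)_13: α=1, u≡9; β=2, v≡2 (mod 13); (9|13)=+1, (2|13)=-1; sign (−1)^0·+1^2·-1^1 = -1.
(a,b)_3: α=9, u≡1; β=2, v≡2 (mod 3); (1|3)=+1, (2|3)=-1; sign (−1)^0·+1^2·-1^9 = -1.
(a,b)_∞: sgn(-15873)=−, sgn(-37)=−, so -1.
(a,b)_2: α=0, β=0; u≡7, v≡3 (mod 8); ε(u)ε(v)=1·1, αω(v)=0·1, βω(u)=0·0; sum ≡ 1  ⇒  -1.
(a,b)_23: α=-4, u≡17; β=-2, v≡4 (mod 23); (17|23)=-1, (4|23)=+1; sign (−1)^0·-1^-2·+1^-4 = +1.
(a,b)_37: α=1, u≡32; β=1, v≡3 (mod 37); (32|37)=-1, (3|37)=+1; sign (−1)^0·-1^1·+1^1 = -1.
(a,b)_5: α=-2, u≡2; β=0, v≡2 (mod 5); (2|5)=-1, (2|5)=-1; sign (−1)^0·-1^0·-1^-2 = +1.
(a,b)_11: α=1, u≡3; β=0, v≡10 (mod 11); (3|11)=+1, (10|11)=-1; sign (−1)^0·+1^0·-1^1 = -1.
(a,b)_19: α=2, u≡16; β=0, v≡6 (mod 19); (16|19)=+1, (6|19)=+1; sign (−1)^0·+1^0·+1^2 = +1.
|Ram(-15873, -37)| = 6, even; anisotropic at {2, 3, 11, 13, 37, ∞}.

[2, 3, 11, 13, 37, inf]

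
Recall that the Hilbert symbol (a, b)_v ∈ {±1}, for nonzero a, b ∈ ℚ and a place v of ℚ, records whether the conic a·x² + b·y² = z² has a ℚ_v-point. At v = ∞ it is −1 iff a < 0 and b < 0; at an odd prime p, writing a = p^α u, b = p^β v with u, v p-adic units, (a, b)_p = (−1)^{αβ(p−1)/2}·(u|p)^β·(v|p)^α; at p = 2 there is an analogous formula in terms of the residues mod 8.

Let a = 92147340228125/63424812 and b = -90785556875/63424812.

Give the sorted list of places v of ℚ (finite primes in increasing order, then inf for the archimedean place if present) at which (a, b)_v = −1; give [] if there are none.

[2, 5, 7, 29]

Mod squares: a ≡ 910455, b ≡ -897. Check v ∈ {∞, 2, 3, 5, 7, 11, 13, 17, 19, 23, 29, 41}.
v=7: a=7^1·(≡3), b=7^0·(≡5) mod 7; (3|7)=-1, (5|7)=-1; (−1)^{1·0·3}·(-1)^0·(-1)^1 = -1.
v=5: a=5^5·(≡4), b=5^4·(≡2) mod 5; (4|5)=+1, (2|5)=-1; (−1)^{5·4·2}·(+1)^4·(-1)^5 = -1.
v=13: a=13^1·(≡9), b=13^1·(≡4) mod 13; (9|13)=+1, (4|13)=+1; (−1)^{1·1·6}·(+1)^1·(+1)^1 = +1.
v=2: v_2(a)=-2, v_2(b)=-2; units ≡ 7, 7 (mod 8); ε·ε+αω+βω = 1·1+-2·0+-2·0 ≡ 1  ⇒  (a,b)_2 = -1.
v=41: a=41^2·(≡37), b=41^2·(≡16) mod 41; (37|41)=+1, (16|41)=+1; (−1)^{2·2·20}·(+1)^2·(+1)^2 = +1.
v=29: a=29^1·(≡12), b=29^0·(≡27) mod 29; (12|29)=-1, (27|29)=-1; (−1)^{1·0·14}·(-1)^0·(-1)^1 = -1.
v=∞: 910455 > 0 and -897 < 0  ⇒  (a,b)_∞ = +1.
v=23: a=23^1·(≡16), b=23^1·(≡10) mod 23; (16|23)=+1, (10|23)=-1; (−1)^{1·1·11}·(+1)^1·(-1)^1 = +1.
v=11: a=11^-4·(≡8), b=11^-4·(≡1) mod 11; (8|11)=-1, (1|11)=+1; (−1)^{-4·-4·5}·(-1)^-4·(+1)^-4 = +1.
v=17: a=17^2·(≡5), b=17^2·(≡1) mod 17; (5|17)=-1, (1|17)=+1; (−1)^{2·2·8}·(-1)^2·(+1)^2 = +1.
v=3: a=3^-1·(≡2), b=3^-1·(≡1) mod 3; (2|3)=-1, (1|3)=+1; (−1)^{-1·-1·1}·(-1)^-1·(+1)^-1 = +1.
v=19: a=19^-2·(≡8), b=19^-2·(≡18) mod 19; (8|19)=-1, (18|19)=-1; (−1)^{-2·-2·9}·(-1)^-2·(-1)^-2 = +1.
|Ram(910455, -897)| = 4, even; anisotropic at {2, 5, 7, 29}.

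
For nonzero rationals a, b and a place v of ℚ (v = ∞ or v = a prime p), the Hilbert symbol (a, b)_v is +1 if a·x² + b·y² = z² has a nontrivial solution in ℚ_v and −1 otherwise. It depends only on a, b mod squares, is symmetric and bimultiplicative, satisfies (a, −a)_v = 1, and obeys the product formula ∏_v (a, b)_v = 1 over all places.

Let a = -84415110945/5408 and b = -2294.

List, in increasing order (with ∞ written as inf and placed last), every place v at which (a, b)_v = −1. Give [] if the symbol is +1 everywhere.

Mod squares: a ≡ -1395291090, b ≡ -2294. Check v ∈ {∞, 2, 3, 5, 11, 13, 23, 31, 37, 41, 43}.
v=37: a=37^1·(≡31), b=37^1·(≡12) mod 37; (31|37)=-1, (12|37)=+1; (−1)^{1·1·18}·(-1)^1·(+1)^1 = -1.
v=43: a=43^1·(≡12), b=43^0·(≡28) mod 43; (12|43)=-1, (28|43)=-1; (−1)^{1·0·21}·(-1)^0·(-1)^1 = -1.
v=13: a=13^-2·(≡5), b=13^0·(≡7) mod 13; (5|13)=-1, (7|13)=-1; (−1)^{-2·0·6}·(-1)^0·(-1)^-2 = +1.
v=5: a=5^1·(≡2), b=5^0·(≡1) mod 5; (2|5)=-1, (1|5)=+1; (−1)^{1·0·2}·(-1)^0·(+1)^1 = +1.
v=11: a=11^2·(≡9), b=11^0·(≡5) mod 11; (9|11)=+1, (5|11)=+1; (−1)^{2·0·5}·(+1)^0·(+1)^2 = +1.
v=41: a=41^1·(≡17), b=41^0·(≡2) mod 41; (17|41)=-1, (2|41)=+1; (−1)^{1·0·20}·(-1)^0·(+1)^1 = +1.
v=31: a=31^1·(≡6), b=31^1·(≡19) mod 31; (6|31)=-1, (19|31)=+1; (−1)^{1·1·15}·(-1)^1·(+1)^1 = +1.
v=3: a=3^1·(≡2), b=3^0·(≡1) mod 3; (2|3)=-1, (1|3)=+1; (−1)^{1·0·1}·(-1)^0·(+1)^1 = +1.
v=23: a=23^1·(≡16), b=23^0·(≡6) mod 23; (16|23)=+1, (6|23)=+1; (−1)^{1·0·11}·(+1)^0·(+1)^1 = +1.
v=2: v_2(a)=-5, v_2(b)=1; units ≡ 7, 5 (mod 8); ε·ε+αω+βω = 1·0+-5·1+1·0 ≡ 1  ⇒  (a,b)_2 = -1.
v=∞: -1395291090 < 0 and -2294 < 0  ⇒  (a,b)_∞ = -1.
Ram(-1395291090, -2294) = {2, 37, 43, ∞}; no ℚ_2-point on the conic.

[2, 37, 43, inf]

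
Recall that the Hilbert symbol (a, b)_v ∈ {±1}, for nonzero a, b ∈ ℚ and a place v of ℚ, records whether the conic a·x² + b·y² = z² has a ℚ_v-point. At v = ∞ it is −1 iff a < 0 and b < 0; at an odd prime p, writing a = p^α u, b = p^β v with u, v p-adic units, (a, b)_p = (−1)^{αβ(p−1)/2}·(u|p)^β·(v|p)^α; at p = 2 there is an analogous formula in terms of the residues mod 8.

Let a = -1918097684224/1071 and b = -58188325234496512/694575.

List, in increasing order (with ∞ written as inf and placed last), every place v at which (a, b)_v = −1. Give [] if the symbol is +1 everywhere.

(a, b) ≡ (-2936801, -32304811) mod (ℚ^×)²; places V = {2, 3, 5, 7, 11, 17, 19, 23, 29, 37, ∞}.
(a,b)_7: α=-1, u≡1; β=-3, v≡4 (mod 7); (1|7)=+1, (4|7)=+1; sign (−1)^1·+1^-3·+1^-1 = -1.
(a,b)_37: α=1, u≡13; β=1, v≡18 (mod 37); (13|37)=-1, (18|37)=-1; sign (−1)^0·-1^1·-1^1 = +1.
(a,b)_2: α=8, β=10; u≡7, v≡5 (mod 8); ε(u)ε(v)=1·0, αω(v)=8·1, βω(u)=10·0; sum ≡ 0  ⇒  +1.
(a,b)_3: α=-2, u≡1; β=-4, v≡2 (mod 3); (1|3)=+1, (2|3)=-1; sign (−1)^0·+1^-4·-1^-2 = +1.
(a,b)_23: α=1, u≡16; β=1, v≡21 (mod 23); (16|23)=+1, (21|23)=-1; sign (−1)^1·+1^1·-1^1 = +1.
(a,b)_29: α=3, u≡23; β=3, v≡19 (mod 29); (23|29)=+1, (19|29)=-1; sign (−1)^0·+1^3·-1^3 = -1.
(a,b)_11: α=0, u≡1; β=5, v≡9 (mod 11); (1|11)=+1, (9|11)=+1; sign (−1)^0·+1^5·+1^0 = +1.
(a,b)_∞: sgn(-2936801)=−, sgn(-32304811)=−, so -1.
(a,b)_17: α=-1, u≡2; β=1, v≡6 (mod 17); (2|17)=+1, (6|17)=-1; sign (−1)^0·+1^1·-1^-1 = -1.
(a,b)_5: α=0, u≡1; β=-2, v≡1 (mod 5); (1|5)=+1, (1|5)=+1; sign (−1)^0·+1^-2·+1^0 = +1.
(a,b)_19: α=2, u≡2; β=0, v≡3 (mod 19); (2|19)=-1, (3|19)=-1; sign (−1)^0·-1^0·-1^2 = +1.
|Ram(-2936801, -32304811)| = 4, even; anisotropic at {7, 17, 29, ∞}.

[7, 17, 29, inf]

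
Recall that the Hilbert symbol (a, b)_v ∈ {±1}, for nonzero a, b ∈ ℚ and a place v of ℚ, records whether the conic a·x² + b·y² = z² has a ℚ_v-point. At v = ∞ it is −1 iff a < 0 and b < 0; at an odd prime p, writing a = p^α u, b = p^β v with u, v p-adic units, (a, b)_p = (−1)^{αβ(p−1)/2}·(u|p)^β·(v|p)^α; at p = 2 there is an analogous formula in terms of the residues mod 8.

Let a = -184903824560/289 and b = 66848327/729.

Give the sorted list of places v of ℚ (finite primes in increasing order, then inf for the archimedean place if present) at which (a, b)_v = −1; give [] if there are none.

[5, 23]

(a, b) ≡ (-1235, 39767) mod (ℚ^×)²; places V = {2, 3, 5, 7, 13, 17, 19, 23, 41, ∞}.
(a,b)_7: α=2, u≡1; β=1, v≡4 (mod 7); (1|7)=+1, (4|7)=+1; sign (−1)^0·+1^1·+1^2 = +1.
(a,b)_17: α=-2, u≡11; β=0, v≡4 (mod 17); (11|17)=-1, (4|17)=+1; sign (−1)^0·-1^0·+1^-2 = +1.
(a,b)_5: α=1, u≡2; β=0, v≡3 (mod 5); (2|5)=-1, (3|5)=-1; sign (−1)^0·-1^0·-1^1 = -1.
(a,b)_3: α=0, u≡1; β=-6, v≡2 (mod 3); (1|3)=+1, (2|3)=-1; sign (−1)^0·+1^-6·-1^0 = +1.
(a,b)_23: α=2, u≡19; β=1, v≡12 (mod 23); (19|23)=-1, (12|23)=+1; sign (−1)^0·-1^1·+1^2 = -1.
(a,b)_13: α=1, u≡1; β=1, v≡3 (mod 13); (1|13)=+1, (3|13)=+1; sign (−1)^0·+1^1·+1^1 = +1.
(a,b)_∞: sgn(-1235)=−, sgn(39767)=+, so +1.
(a,b)_41: α=0, u≡10; β=2, v≡14 (mod 41); (10|41)=+1, (14|41)=-1; sign (−1)^0·+1^2·-1^0 = +1.
(a,b)_19: α=3, u≡11; β=1, v≡12 (mod 19); (11|19)=+1, (12|19)=-1; sign (−1)^1·+1^1·-1^3 = +1.
(a,b)_2: α=4, β=0; u≡5, v≡7 (mod 8); ε(u)ε(v)=0·1, αω(v)=4·0, βω(u)=0·1; sum ≡ 0  ⇒  +1.
(-1235, 39767 / ℚ) ramifies at {5, 23}: a division algebra.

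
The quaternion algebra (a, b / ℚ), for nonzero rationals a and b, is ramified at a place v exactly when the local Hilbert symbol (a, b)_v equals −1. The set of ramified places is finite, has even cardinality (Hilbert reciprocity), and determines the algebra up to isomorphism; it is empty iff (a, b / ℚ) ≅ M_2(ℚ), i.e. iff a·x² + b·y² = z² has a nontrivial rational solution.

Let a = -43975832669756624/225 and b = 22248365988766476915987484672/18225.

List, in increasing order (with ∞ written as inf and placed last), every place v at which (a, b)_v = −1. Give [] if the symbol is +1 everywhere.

[7, 17]

Mod squares: a ≡ -29, b ≡ 1390753. Check v ∈ {∞, 2, 3, 5, 7, 13, 17, 29, 31}.
v=7: a=7^4·(≡6), b=7^7·(≡5) mod 7; (6|7)=-1, (5|7)=-1; (−1)^{4·7·3}·(-1)^7·(-1)^4 = -1.
v=13: a=13^2·(≡4), b=13^3·(≡3) mod 13; (4|13)=+1, (3|13)=+1; (−1)^{2·3·6}·(+1)^3·(+1)^2 = +1.
v=∞: -29 < 0 and 1390753 > 0  ⇒  (a,b)_∞ = +1.
v=17: a=17^2·(≡3), b=17^3·(≡12) mod 17; (3|17)=-1, (12|17)=-1; (−1)^{2·3·8}·(-1)^3·(-1)^2 = -1.
v=2: v_2(a)=4, v_2(b)=12; units ≡ 3, 1 (mod 8); ε·ε+αω+βω = 1·0+4·0+12·1 ≡ 0  ⇒  (a,b)_2 = +1.
v=5: a=5^-2·(≡4), b=5^-2·(≡3) mod 5; (4|5)=+1, (3|5)=-1; (−1)^{-2·-2·2}·(+1)^-2·(-1)^-2 = +1.
v=31: a=31^2·(≡19), b=31^3·(≡23) mod 31; (19|31)=+1, (23|31)=-1; (−1)^{2·3·15}·(+1)^3·(-1)^2 = +1.
v=29: a=29^3·(≡24), b=29^5·(≡4) mod 29; (24|29)=+1, (4|29)=+1; (−1)^{3·5·14}·(+1)^5·(+1)^3 = +1.
v=3: a=3^-2·(≡1), b=3^-6·(≡1) mod 3; (1|3)=+1, (1|3)=+1; (−1)^{-2·-6·1}·(+1)^-6·(+1)^-2 = +1.
|Ram(-29, 1390753)| = 2, even; anisotropic at {7, 17}.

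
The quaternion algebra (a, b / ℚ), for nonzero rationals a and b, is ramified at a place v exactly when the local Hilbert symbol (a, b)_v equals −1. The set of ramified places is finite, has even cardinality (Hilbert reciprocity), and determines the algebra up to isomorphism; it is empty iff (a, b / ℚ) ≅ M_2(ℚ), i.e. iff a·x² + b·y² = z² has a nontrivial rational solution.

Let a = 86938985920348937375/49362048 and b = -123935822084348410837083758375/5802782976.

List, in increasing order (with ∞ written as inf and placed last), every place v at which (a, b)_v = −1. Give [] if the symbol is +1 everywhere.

[7, 11, 13, 29]

Mod squares: a ≡ 910, b ≡ -20735. Check v ∈ {∞, 2, 3, 5, 7, 11, 13, 17, 23, 29, 47}.
v=47: a=47^2·(≡21), b=47^4·(≡40) mod 47; (21|47)=+1, (40|47)=-1; (−1)^{2·4·23}·(+1)^4·(-1)^2 = +1.
v=7: a=7^7·(≡2), b=7^8·(≡5) mod 7; (2|7)=+1, (5|7)=-1; (−1)^{7·8·3}·(+1)^8·(-1)^7 = -1.
v=∞: 910 > 0 and -20735 < 0  ⇒  (a,b)_∞ = +1.
v=23: a=23^-2·(≡12), b=23^-4·(≡22) mod 23; (12|23)=+1, (22|23)=-1; (−1)^{-2·-4·11}·(+1)^-4·(-1)^-2 = +1.
v=29: a=29^2·(≡19), b=29^3·(≡19) mod 29; (19|29)=-1, (19|29)=-1; (−1)^{2·3·14}·(-1)^3·(-1)^2 = -1.
v=13: a=13^1·(≡2), b=13^1·(≡4) mod 13; (2|13)=-1, (4|13)=+1; (−1)^{1·1·6}·(-1)^1·(+1)^1 = -1.
v=5: a=5^3·(≡3), b=5^3·(≡3) mod 5; (3|5)=-1, (3|5)=-1; (−1)^{3·3·2}·(-1)^3·(-1)^3 = +1.
v=3: a=3^-6·(≡1), b=3^-4·(≡1) mod 3; (1|3)=+1, (1|3)=+1; (−1)^{-6·-4·1}·(+1)^-4·(+1)^-6 = +1.
v=11: a=11^2·(≡10), b=11^3·(≡8) mod 11; (10|11)=-1, (8|11)=-1; (−1)^{2·3·5}·(-1)^3·(-1)^2 = -1.
v=2: v_2(a)=-7, v_2(b)=-8; units ≡ 7, 1 (mod 8); ε·ε+αω+βω = 1·0+-7·0+-8·0 ≡ 0  ⇒  (a,b)_2 = +1.
v=17: a=17^2·(≡8), b=17^4·(≡6) mod 17; (8|17)=+1, (6|17)=-1; (−1)^{2·4·8}·(+1)^4·(-1)^2 = +1.
(910, -20735 / ℚ) ramifies at {7, 11, 13, 29}: a division algebra.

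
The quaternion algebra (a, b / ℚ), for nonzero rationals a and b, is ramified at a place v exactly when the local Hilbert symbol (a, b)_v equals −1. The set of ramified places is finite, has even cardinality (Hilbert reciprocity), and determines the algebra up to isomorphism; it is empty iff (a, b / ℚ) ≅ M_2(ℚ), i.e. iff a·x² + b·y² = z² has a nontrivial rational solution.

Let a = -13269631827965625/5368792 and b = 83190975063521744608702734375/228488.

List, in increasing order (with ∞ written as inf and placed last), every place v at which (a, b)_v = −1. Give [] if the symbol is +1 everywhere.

[2, 3, 5, 11, 17, 23]

(a, b) ≡ (-74794390, 1518) mod (ℚ^×)²; places V = {2, 3, 5, 7, 11, 13, 17, 19, 23, 37, 47, ∞}.
(a,b)_11: α=-1, u≡10; β=3, v≡10 (mod 11); (10|11)=-1, (10|11)=-1; sign (−1)^1·-1^3·-1^-1 = -1.
(a,b)_13: α=-2, u≡2; β=-4, v≡3 (mod 13); (2|13)=-1, (3|13)=+1; sign (−1)^0·-1^-4·+1^-2 = +1.
(a,b)_23: α=1, u≡20; β=3, v≡14 (mod 23); (20|23)=-1, (14|23)=-1; sign (−1)^1·-1^3·-1^1 = -1.
(a,b)_7: α=4, u≡4; β=6, v≡3 (mod 7); (4|7)=+1, (3|7)=-1; sign (−1)^0·+1^6·-1^4 = +1.
(a,b)_3: α=2, u≡2; β=3, v≡2 (mod 3); (2|3)=-1, (2|3)=-1; sign (−1)^0·-1^3·-1^2 = -1.
(a,b)_2: α=-3, β=-3; u≡5, v≡7 (mod 8); ε(u)ε(v)=0·1, αω(v)=-3·0, βω(u)=-3·1; sum ≡ 1  ⇒  -1.
(a,b)_47: α=1, u≡16; β=2, v≡32 (mod 47); (16|47)=+1, (32|47)=+1; sign (−1)^0·+1^2·+1^1 = +1.
(a,b)_37: α=1, u≡7; β=4, v≡30 (mod 37); (7|37)=+1, (30|37)=+1; sign (−1)^0·+1^4·+1^1 = +1.
(a,b)_5: α=5, u≡3; β=8, v≡3 (mod 5); (3|5)=-1, (3|5)=-1; sign (−1)^0·-1^8·-1^5 = -1.
(a,b)_19: α=-2, u≡2; β=0, v≡16 (mod 19); (2|19)=-1, (16|19)=+1; sign (−1)^0·-1^0·+1^-2 = +1.
(a,b)_∞: sgn(-74794390)=−, sgn(1518)=+, so +1.
(a,b)_17: α=3, u≡2; β=0, v≡3 (mod 17); (2|17)=+1, (3|17)=-1; sign (−1)^0·+1^0·-1^3 = -1.
Ram(-74794390, 1518) = {2, 3, 5, 11, 17, 23}; no ℚ_2-point on the conic.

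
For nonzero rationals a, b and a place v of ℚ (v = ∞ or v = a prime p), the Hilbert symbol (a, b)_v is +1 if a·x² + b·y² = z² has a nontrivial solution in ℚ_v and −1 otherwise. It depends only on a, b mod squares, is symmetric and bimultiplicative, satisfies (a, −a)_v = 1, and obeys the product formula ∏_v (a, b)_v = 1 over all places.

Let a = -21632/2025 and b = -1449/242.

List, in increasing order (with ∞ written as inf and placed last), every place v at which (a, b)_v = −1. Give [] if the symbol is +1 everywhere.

Mod squares: a ≡ -2, b ≡ -322. Check v ∈ {∞, 2, 3, 5, 7, 11, 13, 23}.
v=∞: -2 < 0 and -322 < 0  ⇒  (a,b)_∞ = -1.
v=13: a=13^2·(≡8), b=13^0·(≡9) mod 13; (8|13)=-1, (9|13)=+1; (−1)^{2·0·6}·(-1)^0·(+1)^2 = +1.
v=3: a=3^-4·(≡1), b=3^2·(≡2) mod 3; (1|3)=+1, (2|3)=-1; (−1)^{-4·2·1}·(+1)^2·(-1)^-4 = +1.
v=11: a=11^0·(≡5), b=11^-2·(≡7) mod 11; (5|11)=+1, (7|11)=-1; (−1)^{0·-2·5}·(+1)^-2·(-1)^0 = +1.
v=7: a=7^0·(≡6), b=7^1·(≡6) mod 7; (6|7)=-1, (6|7)=-1; (−1)^{0·1·3}·(-1)^1·(-1)^0 = -1.
v=2: v_2(a)=7, v_2(b)=-1; units ≡ 7, 7 (mod 8); ε·ε+αω+βω = 1·1+7·0+-1·0 ≡ 1  ⇒  (a,b)_2 = -1.
v=5: a=5^-2·(≡3), b=5^0·(≡3) mod 5; (3|5)=-1, (3|5)=-1; (−1)^{-2·0·2}·(-1)^0·(-1)^-2 = +1.
v=23: a=23^0·(≡11), b=23^1·(≡12) mod 23; (11|23)=-1, (12|23)=+1; (−1)^{0·1·11}·(-1)^1·(+1)^0 = -1.
(-2, -322 / ℚ) ramifies at {2, 7, 23, ∞}: a division algebra.

[2, 7, 23, inf]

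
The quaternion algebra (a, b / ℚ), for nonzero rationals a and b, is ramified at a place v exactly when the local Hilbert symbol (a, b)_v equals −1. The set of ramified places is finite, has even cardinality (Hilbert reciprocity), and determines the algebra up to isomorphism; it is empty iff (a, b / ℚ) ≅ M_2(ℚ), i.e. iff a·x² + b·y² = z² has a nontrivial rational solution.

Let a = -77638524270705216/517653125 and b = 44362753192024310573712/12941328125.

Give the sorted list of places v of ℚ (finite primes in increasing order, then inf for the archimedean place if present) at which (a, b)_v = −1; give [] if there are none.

Mod squares: a ≡ -5, b ≡ 4485. Check v ∈ {∞, 2, 3, 5, 7, 11, 13, 23, 37, 43}.
v=43: a=43^4·(≡6), b=43^6·(≡10) mod 43; (6|43)=+1, (10|43)=+1; (−1)^{4·6·21}·(+1)^6·(+1)^4 = +1.
v=23: a=23^2·(≡12), b=23^1·(≡17) mod 23; (12|23)=+1, (17|23)=-1; (−1)^{2·1·11}·(+1)^1·(-1)^2 = +1.
v=37: a=37^-2·(≡14), b=37^-2·(≡35) mod 37; (14|37)=-1, (35|37)=-1; (−1)^{-2·-2·18}·(-1)^-2·(-1)^-2 = +1.
v=2: v_2(a)=6, v_2(b)=4; units ≡ 3, 5 (mod 8); ε·ε+αω+βω = 1·0+6·1+4·1 ≡ 0  ⇒  (a,b)_2 = +1.
v=5: a=5^-5·(≡1), b=5^-7·(≡3) mod 5; (1|5)=+1, (3|5)=-1; (−1)^{-5·-7·2}·(+1)^-7·(-1)^-5 = -1.
v=13: a=13^2·(≡6), b=13^3·(≡2) mod 13; (6|13)=-1, (2|13)=-1; (−1)^{2·3·6}·(-1)^3·(-1)^2 = -1.
v=11: a=11^-2·(≡10), b=11^-2·(≡7) mod 11; (10|11)=-1, (7|11)=-1; (−1)^{-2·-2·5}·(-1)^-2·(-1)^-2 = +1.
v=3: a=3^4·(≡1), b=3^11·(≡1) mod 3; (1|3)=+1, (1|3)=+1; (−1)^{4·11·1}·(+1)^11·(+1)^4 = +1.
v=∞: -5 < 0 and 4485 > 0  ⇒  (a,b)_∞ = +1.
v=7: a=7^2·(≡4), b=7^2·(≡3) mod 7; (4|7)=+1, (3|7)=-1; (−1)^{2·2·3}·(+1)^2·(-1)^2 = +1.
Ram(-5, 4485) = {5, 13}; no ℚ_5-point on the conic.

[5, 13]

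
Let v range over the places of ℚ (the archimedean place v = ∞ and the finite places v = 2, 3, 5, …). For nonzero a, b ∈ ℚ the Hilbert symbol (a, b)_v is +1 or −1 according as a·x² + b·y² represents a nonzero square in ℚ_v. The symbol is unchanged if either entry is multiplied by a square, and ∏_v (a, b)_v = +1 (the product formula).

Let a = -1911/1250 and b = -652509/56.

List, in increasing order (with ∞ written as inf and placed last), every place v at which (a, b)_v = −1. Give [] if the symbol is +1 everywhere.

(a, b) ≡ (-78, -6006) mod (ℚ^×)²; places V = {2, 3, 5, 7, 11, 13, ∞}.
(a,b)_11: α=0, u≡2; β=1, v≡4 (mod 11); (2|11)=-1, (4|11)=+1; sign (−1)^0·-1^1·+1^0 = -1.
(a,b)_5: α=-4, u≡2; β=0, v≡1 (mod 5); (2|5)=-1, (1|5)=+1; sign (−1)^0·-1^0·+1^-4 = +1.
(a,b)_7: α=2, u≡6; β=-1, v≡3 (mod 7); (6|7)=-1, (3|7)=-1; sign (−1)^0·-1^-1·-1^2 = -1.
(a,b)_3: α=1, u≡1; β=3, v≡2 (mod 3); (1|3)=+1, (2|3)=-1; sign (−1)^1·+1^3·-1^1 = +1.
(a,b)_2: α=-1, β=-3; u≡1, v≡5 (mod 8); ε(u)ε(v)=0·0, αω(v)=-1·1, βω(u)=-3·0; sum ≡ 1  ⇒  -1.
(a,b)_∞: sgn(-78)=−, sgn(-6006)=−, so -1.
(a,b)_13: α=1, u≡11; β=3, v≡7 (mod 13); (11|13)=-1, (7|13)=-1; sign (−1)^0·-1^3·-1^1 = +1.
|Ram(-78, -6006)| = 4, even; anisotropic at {2, 7, 11, ∞}.

[2, 7, 11, inf]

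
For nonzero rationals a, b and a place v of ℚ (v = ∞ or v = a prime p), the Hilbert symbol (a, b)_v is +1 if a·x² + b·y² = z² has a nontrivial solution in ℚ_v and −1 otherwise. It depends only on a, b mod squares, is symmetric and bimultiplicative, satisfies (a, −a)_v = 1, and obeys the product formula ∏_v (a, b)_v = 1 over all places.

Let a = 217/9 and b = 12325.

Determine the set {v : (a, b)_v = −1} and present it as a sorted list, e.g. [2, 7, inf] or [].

(a, b) ≡ (217, 493) mod (ℚ^×)²; places V = {2, 3, 5, 7, 17, 29, 31, ∞}.
(a,b)_3: α=-2, u≡1; β=0, v≡1 (mod 3); (1|3)=+1, (1|3)=+1; sign (−1)^0·+1^0·+1^-2 = +1.
(a,b)_31: α=1, u≡18; β=0, v≡18 (mod 31); (18|31)=+1, (18|31)=+1; sign (−1)^0·+1^0·+1^1 = +1.
(a,b)_2: α=0, β=0; u≡1, v≡5 (mod 8); ε(u)ε(v)=0·0, αω(v)=0·1, βω(u)=0·0; sum ≡ 0  ⇒  +1.
(a,b)_5: α=0, u≡3; β=2, v≡3 (mod 5); (3|5)=-1, (3|5)=-1; sign (−1)^0·-1^2·-1^0 = +1.
(a,b)_7: α=1, u≡5; β=0, v≡5 (mod 7); (5|7)=-1, (5|7)=-1; sign (−1)^0·-1^0·-1^1 = -1.
(a,b)_∞: sgn(217)=+, sgn(493)=+, so +1.
(a,b)_29: α=0, u≡8; β=1, v≡19 (mod 29); (8|29)=-1, (19|29)=-1; sign (−1)^0·-1^1·-1^0 = -1.
(a,b)_17: α=0, u≡9; β=1, v≡11 (mod 17); (9|17)=+1, (11|17)=-1; sign (−1)^0·+1^1·-1^0 = +1.
Ram(217, 493) = {7, 29}; no ℚ_7-point on the conic.

[7, 29]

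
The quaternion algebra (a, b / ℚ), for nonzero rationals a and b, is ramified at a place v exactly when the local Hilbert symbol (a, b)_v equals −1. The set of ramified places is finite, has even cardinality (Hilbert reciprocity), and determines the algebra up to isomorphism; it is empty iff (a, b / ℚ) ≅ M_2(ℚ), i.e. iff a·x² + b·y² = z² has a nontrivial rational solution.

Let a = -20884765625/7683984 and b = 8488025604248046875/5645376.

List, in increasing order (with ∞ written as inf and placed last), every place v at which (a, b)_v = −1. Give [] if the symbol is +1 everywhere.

(a, b) ≡ (-185, 3515) mod (ℚ^×)²; places V = {2, 3, 5, 7, 11, 17, 19, 37, ∞}.
(a,b)_19: α=0, u≡1; β=1, v≡10 (mod 19); (1|19)=+1, (10|19)=-1; sign (−1)^0·+1^1·-1^0 = +1.
(a,b)_∞: sgn(-185)=−, sgn(3515)=+, so +1.
(a,b)_3: α=-4, u≡1; β=-6, v≡2 (mod 3); (1|3)=+1, (2|3)=-1; sign (−1)^0·+1^-6·-1^-4 = +1.
(a,b)_17: α=2, u≡15; β=2, v≡13 (mod 17); (15|17)=+1, (13|17)=+1; sign (−1)^0·+1^2·+1^2 = +1.
(a,b)_2: α=-4, β=-6; u≡7, v≡3 (mod 8); ε(u)ε(v)=1·1, αω(v)=-4·1, βω(u)=-6·0; sum ≡ 1  ⇒  -1.
(a,b)_11: α=-2, u≡2; β=-2, v≡8 (mod 11); (2|11)=-1, (8|11)=-1; sign (−1)^0·-1^-2·-1^-2 = +1.
(a,b)_7: α=-2, u≡2; β=0, v≡2 (mod 7); (2|7)=+1, (2|7)=+1; sign (−1)^0·+1^0·+1^-2 = +1.
(a,b)_5: α=9, u≡3; β=15, v≡3 (mod 5); (3|5)=-1, (3|5)=-1; sign (−1)^0·-1^15·-1^9 = +1.
(a,b)_37: α=1, u≡17; β=3, v≡12 (mod 37); (17|37)=-1, (12|37)=+1; sign (−1)^0·-1^3·+1^1 = -1.
|Ram(-185, 3515)| = 2, even; anisotropic at {2, 37}.

[2, 37]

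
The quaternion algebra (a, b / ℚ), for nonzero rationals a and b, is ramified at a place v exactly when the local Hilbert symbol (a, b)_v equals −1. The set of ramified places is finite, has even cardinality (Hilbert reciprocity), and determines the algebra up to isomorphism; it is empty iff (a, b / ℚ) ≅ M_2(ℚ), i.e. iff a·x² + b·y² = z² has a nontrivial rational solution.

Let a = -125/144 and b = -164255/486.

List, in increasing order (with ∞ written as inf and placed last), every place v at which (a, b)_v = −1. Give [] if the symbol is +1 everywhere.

[13, inf]

(a, b) ≡ (-5, -2730) mod (ℚ^×)²; places V = {2, 3, 5, 7, 13, 19, ∞}.
(a,b)_13: α=0, u≡5; β=1, v≡8 (mod 13); (5|13)=-1, (8|13)=-1; sign (−1)^0·-1^1·-1^0 = -1.
(a,b)_3: α=-2, u≡1; β=-5, v≡2 (mod 3); (1|3)=+1, (2|3)=-1; sign (−1)^0·+1^-5·-1^-2 = +1.
(a,b)_2: α=-4, β=-1; u≡3, v≡3 (mod 8); ε(u)ε(v)=1·1, αω(v)=-4·1, βω(u)=-1·1; sum ≡ 0  ⇒  +1.
(a,b)_19: α=0, u≡18; β=2, v≡7 (mod 19); (18|19)=-1, (7|19)=+1; sign (−1)^0·-1^2·+1^0 = +1.
(a,b)_7: α=0, u≡2; β=1, v≡2 (mod 7); (2|7)=+1, (2|7)=+1; sign (−1)^0·+1^1·+1^0 = +1.
(a,b)_∞: sgn(-5)=−, sgn(-2730)=−, so -1.
(a,b)_5: α=3, u≡1; β=1, v≡4 (mod 5); (1|5)=+1, (4|5)=+1; sign (−1)^0·+1^1·+1^3 = +1.
(-5, -2730 / ℚ) ramifies at {13, ∞}: a division algebra.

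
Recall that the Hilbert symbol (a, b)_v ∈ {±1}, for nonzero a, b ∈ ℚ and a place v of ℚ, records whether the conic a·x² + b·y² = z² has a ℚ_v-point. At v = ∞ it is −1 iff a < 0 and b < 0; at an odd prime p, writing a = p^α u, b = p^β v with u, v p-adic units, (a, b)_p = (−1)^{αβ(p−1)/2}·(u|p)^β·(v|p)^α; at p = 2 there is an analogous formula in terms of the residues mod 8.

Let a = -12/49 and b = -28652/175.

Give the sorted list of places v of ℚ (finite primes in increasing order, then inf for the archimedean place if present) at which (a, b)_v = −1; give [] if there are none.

Mod squares: a ≡ -3, b ≡ -50141. Check v ∈ {∞, 2, 3, 5, 7, 13, 19, 29}.
v=19: a=19^0·(≡11), b=19^1·(≡3) mod 19; (11|19)=+1, (3|19)=-1; (−1)^{0·1·9}·(+1)^1·(-1)^0 = +1.
v=7: a=7^-2·(≡2), b=7^-1·(≡5) mod 7; (2|7)=+1, (5|7)=-1; (−1)^{-2·-1·3}·(+1)^-1·(-1)^-2 = +1.
v=3: a=3^1·(≡2), b=3^0·(≡1) mod 3; (2|3)=-1, (1|3)=+1; (−1)^{1·0·1}·(-1)^0·(+1)^1 = +1.
v=2: v_2(a)=2, v_2(b)=2; units ≡ 5, 3 (mod 8); ε·ε+αω+βω = 0·1+2·1+2·1 ≡ 0  ⇒  (a,b)_2 = +1.
v=29: a=29^0·(≡11), b=29^1·(≡27) mod 29; (11|29)=-1, (27|29)=-1; (−1)^{0·1·14}·(-1)^1·(-1)^0 = -1.
v=5: a=5^0·(≡2), b=5^-2·(≡4) mod 5; (2|5)=-1, (4|5)=+1; (−1)^{0·-2·2}·(-1)^-2·(+1)^0 = +1.
v=13: a=13^0·(≡4), b=13^1·(≡1) mod 13; (4|13)=+1, (1|13)=+1; (−1)^{0·1·6}·(+1)^1·(+1)^0 = +1.
v=∞: -3 < 0 and -50141 < 0  ⇒  (a,b)_∞ = -1.
Ram(-3, -50141) = {29, ∞}; no ℚ_29-point on the conic.

[29, inf]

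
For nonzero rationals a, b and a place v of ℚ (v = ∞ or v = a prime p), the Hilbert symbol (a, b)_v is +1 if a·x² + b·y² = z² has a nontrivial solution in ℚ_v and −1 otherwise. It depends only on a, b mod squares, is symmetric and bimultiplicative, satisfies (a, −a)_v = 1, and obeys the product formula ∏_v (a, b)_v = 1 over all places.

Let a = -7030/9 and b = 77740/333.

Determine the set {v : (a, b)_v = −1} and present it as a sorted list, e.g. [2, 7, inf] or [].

(a, b) ≡ (-7030, 4255) mod (ℚ^×)²; places V = {2, 3, 5, 13, 19, 23, 37, ∞}.
(a,b)_3: α=-2, u≡2; β=-2, v≡1 (mod 3); (2|3)=-1, (1|3)=+1; sign (−1)^0·-1^-2·+1^-2 = +1.
(a,b)_37: α=1, u≡20; β=-1, v≡25 (mod 37); (20|37)=-1, (25|37)=+1; sign (−1)^0·-1^-1·+1^1 = -1.
(a,b)_2: α=1, β=2; u≡5, v≡7 (mod 8); ε(u)ε(v)=0·1, αω(v)=1·0, βω(u)=2·1; sum ≡ 0  ⇒  +1.
(a,b)_13: α=0, u≡9; β=2, v≡12 (mod 13); (9|13)=+1, (12|13)=+1; sign (−1)^0·+1^2·+1^0 = +1.
(a,b)_5: α=1, u≡1; β=1, v≡1 (mod 5); (1|5)=+1, (1|5)=+1; sign (−1)^0·+1^1·+1^1 = +1.
(a,b)_23: α=0, u≡6; β=1, v≡2 (mod 23); (6|23)=+1, (2|23)=+1; sign (−1)^0·+1^1·+1^0 = +1.
(a,b)_∞: sgn(-7030)=−, sgn(4255)=+, so +1.
(a,b)_19: α=1, u≡18; β=0, v≡3 (mod 19); (18|19)=-1, (3|19)=-1; sign (−1)^0·-1^0·-1^1 = -1.
|Ram(-7030, 4255)| = 2, even; anisotropic at {19, 37}.

[19, 37]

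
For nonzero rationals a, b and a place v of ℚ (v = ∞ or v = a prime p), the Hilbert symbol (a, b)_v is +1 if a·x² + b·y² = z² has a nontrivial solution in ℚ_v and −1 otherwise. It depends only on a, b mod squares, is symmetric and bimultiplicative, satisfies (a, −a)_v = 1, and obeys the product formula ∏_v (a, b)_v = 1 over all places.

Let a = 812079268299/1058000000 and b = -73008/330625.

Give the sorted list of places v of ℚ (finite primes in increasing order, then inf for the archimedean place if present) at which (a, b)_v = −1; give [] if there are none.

[2, 3]

(a, b) ≡ (38, -3) mod (ℚ^×)²; places V = {2, 3, 5, 13, 19, 23, 31, ∞}.
(a,b)_13: α=2, u≡1; β=2, v≡4 (mod 13); (1|13)=+1, (4|13)=+1; sign (−1)^0·+1^2·+1^2 = +1.
(a,b)_31: α=2, u≡7; β=0, v≡9 (mod 31); (7|31)=+1, (9|31)=+1; sign (−1)^0·+1^0·+1^2 = +1.
(a,b)_∞: sgn(38)=+, sgn(-3)=−, so +1.
(a,b)_2: α=-7, β=4; u≡3, v≡5 (mod 8); ε(u)ε(v)=1·0, αω(v)=-7·1, βω(u)=4·1; sum ≡ 1  ⇒  -1.
(a,b)_23: α=-2, u≡17; β=-2, v≡10 (mod 23); (17|23)=-1, (10|23)=-1; sign (−1)^0·-1^-2·-1^-2 = +1.
(a,b)_5: α=-6, u≡2; β=-4, v≡3 (mod 5); (2|5)=-1, (3|5)=-1; sign (−1)^0·-1^-4·-1^-6 = +1.
(a,b)_3: α=6, u≡2; β=3, v≡2 (mod 3); (2|3)=-1, (2|3)=-1; sign (−1)^0·-1^3·-1^6 = -1.
(a,b)_19: α=3, u≡15; β=0, v≡11 (mod 19); (15|19)=-1, (11|19)=+1; sign (−1)^0·-1^0·+1^3 = +1.
Ram(38, -3) = {2, 3}; no ℚ_2-point on the conic.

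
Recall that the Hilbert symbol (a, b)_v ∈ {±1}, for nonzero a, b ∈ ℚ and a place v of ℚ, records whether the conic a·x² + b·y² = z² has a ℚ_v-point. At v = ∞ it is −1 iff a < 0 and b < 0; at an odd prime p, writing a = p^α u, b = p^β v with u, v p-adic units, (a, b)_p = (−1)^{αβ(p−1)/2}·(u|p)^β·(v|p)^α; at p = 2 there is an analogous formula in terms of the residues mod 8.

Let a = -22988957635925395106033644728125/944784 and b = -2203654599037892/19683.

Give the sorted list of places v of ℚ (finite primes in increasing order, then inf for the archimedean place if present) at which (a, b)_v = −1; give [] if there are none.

Mod squares: a ≡ -85085, b ≡ -51. Check v ∈ {∞, 2, 3, 5, 7, 11, 13, 17, 29, 47}.
v=7: a=7^5·(≡1), b=7^2·(≡6) mod 7; (1|7)=+1, (6|7)=-1; (−1)^{5·2·3}·(+1)^2·(-1)^5 = -1.
v=17: a=17^3·(≡3), b=17^1·(≡7) mod 17; (3|17)=-1, (7|17)=-1; (−1)^{3·1·8}·(-1)^1·(-1)^3 = +1.
v=11: a=11^11·(≡4), b=11^6·(≡9) mod 11; (4|11)=+1, (9|11)=+1; (−1)^{11·6·5}·(+1)^6·(+1)^11 = +1.
v=2: v_2(a)=-4, v_2(b)=2; units ≡ 3, 5 (mod 8); ε·ε+αω+βω = 1·0+-4·1+2·1 ≡ 0  ⇒  (a,b)_2 = +1.
v=5: a=5^5·(≡3), b=5^0·(≡1) mod 5; (3|5)=-1, (1|5)=+1; (−1)^{5·0·2}·(-1)^0·(+1)^5 = +1.
v=∞: -85085 < 0 and -51 < 0  ⇒  (a,b)_∞ = -1.
v=29: a=29^2·(≡22), b=29^0·(≡1) mod 29; (22|29)=+1, (1|29)=+1; (−1)^{2·0·14}·(+1)^0·(+1)^2 = +1.
v=3: a=3^-10·(≡1), b=3^-9·(≡1) mod 3; (1|3)=+1, (1|3)=+1; (−1)^{-10·-9·1}·(+1)^-9·(+1)^-10 = +1.
v=13: a=13^5·(≡5), b=13^2·(≡9) mod 13; (5|13)=-1, (9|13)=+1; (−1)^{5·2·6}·(-1)^2·(+1)^5 = +1.
v=47: a=47^0·(≡24), b=47^2·(≡46) mod 47; (24|47)=+1, (46|47)=-1; (−1)^{0·2·23}·(+1)^2·(-1)^0 = +1.
(-85085, -51 / ℚ) ramifies at {7, ∞}: a division algebra.

[7, inf]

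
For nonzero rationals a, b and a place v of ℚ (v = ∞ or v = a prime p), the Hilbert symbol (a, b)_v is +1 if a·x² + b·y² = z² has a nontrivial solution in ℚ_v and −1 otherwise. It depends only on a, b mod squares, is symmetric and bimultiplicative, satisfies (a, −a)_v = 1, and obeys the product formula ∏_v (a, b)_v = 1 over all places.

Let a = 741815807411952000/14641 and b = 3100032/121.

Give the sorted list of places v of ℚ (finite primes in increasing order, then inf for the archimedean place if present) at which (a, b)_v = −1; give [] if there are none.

(a, b) ≡ (2470, 598) mod (ℚ^×)²; places V = {2, 3, 5, 7, 11, 13, 19, 23, ∞}.
(a,b)_5: α=3, u≡1; β=0, v≡2 (mod 5); (1|5)=+1, (2|5)=-1; sign (−1)^0·+1^0·-1^3 = -1.
(a,b)_3: α=4, u≡1; β=4, v≡1 (mod 3); (1|3)=+1, (1|3)=+1; sign (−1)^0·+1^4·+1^4 = +1.
(a,b)_7: α=2, u≡6; β=0, v≡6 (mod 7); (6|7)=-1, (6|7)=-1; sign (−1)^0·-1^0·-1^2 = +1.
(a,b)_23: α=4, u≡16; β=1, v≡16 (mod 23); (16|23)=+1, (16|23)=+1; sign (−1)^0·+1^1·+1^4 = +1.
(a,b)_11: α=-4, u≡2; β=-2, v≡1 (mod 11); (2|11)=-1, (1|11)=+1; sign (−1)^0·-1^-2·+1^-4 = +1.
(a,b)_19: α=1, u≡16; β=0, v≡7 (mod 19); (16|19)=+1, (7|19)=+1; sign (−1)^0·+1^0·+1^1 = +1.
(a,b)_2: α=7, β=7; u≡3, v≡3 (mod 8); ε(u)ε(v)=1·1, αω(v)=7·1, βω(u)=7·1; sum ≡ 1  ⇒  -1.
(a,b)_13: α=3, u≡6; β=1, v≡11 (mod 13); (6|13)=-1, (11|13)=-1; sign (−1)^0·-1^1·-1^3 = +1.
(a,b)_∞: sgn(2470)=+, sgn(598)=+, so +1.
|Ram(2470, 598)| = 2, even; anisotropic at {2, 5}.

[2, 5]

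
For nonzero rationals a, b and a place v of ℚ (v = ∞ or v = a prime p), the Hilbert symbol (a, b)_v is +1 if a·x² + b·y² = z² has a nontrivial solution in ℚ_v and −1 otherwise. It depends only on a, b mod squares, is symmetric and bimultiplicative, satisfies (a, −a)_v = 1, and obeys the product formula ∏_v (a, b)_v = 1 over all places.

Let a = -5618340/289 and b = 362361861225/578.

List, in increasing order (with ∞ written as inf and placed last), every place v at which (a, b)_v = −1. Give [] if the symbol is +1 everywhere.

(a, b) ≡ (-65, 2) mod (ℚ^×)²; places V = {2, 3, 5, 7, 13, 17, ∞}.
(a,b)_7: α=4, u≡6; β=6, v≡1 (mod 7); (6|7)=-1, (1|7)=+1; sign (−1)^0·-1^6·+1^4 = +1.
(a,b)_13: α=1, u≡6; β=2, v≡11 (mod 13); (6|13)=-1, (11|13)=-1; sign (−1)^0·-1^2·-1^1 = -1.
(a,b)_2: α=2, β=-1; u≡7, v≡1 (mod 8); ε(u)ε(v)=1·0, αω(v)=2·0, βω(u)=-1·0; sum ≡ 0  ⇒  +1.
(a,b)_3: α=2, u≡1; β=6, v≡2 (mod 3); (1|3)=+1, (2|3)=-1; sign (−1)^0·+1^6·-1^2 = +1.
(a,b)_∞: sgn(-65)=−, sgn(2)=+, so +1.
(a,b)_5: α=1, u≡3; β=2, v≡3 (mod 5); (3|5)=-1, (3|5)=-1; sign (−1)^0·-1^2·-1^1 = -1.
(a,b)_17: α=-2, u≡7; β=-2, v≡4 (mod 17); (7|17)=-1, (4|17)=+1; sign (−1)^0·-1^-2·+1^-2 = +1.
|Ram(-65, 2)| = 2, even; anisotropic at {5, 13}.

[5, 13]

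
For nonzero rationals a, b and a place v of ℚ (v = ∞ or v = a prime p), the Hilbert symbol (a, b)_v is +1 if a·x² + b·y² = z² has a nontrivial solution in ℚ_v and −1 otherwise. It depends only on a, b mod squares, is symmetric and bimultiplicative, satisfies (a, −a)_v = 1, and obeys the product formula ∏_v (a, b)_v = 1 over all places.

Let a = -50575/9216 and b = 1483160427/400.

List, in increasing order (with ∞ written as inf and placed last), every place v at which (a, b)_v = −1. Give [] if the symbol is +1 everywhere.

[]

Mod squares: a ≡ -7, b ≡ 203. Check v ∈ {∞, 2, 3, 5, 7, 17, 29, 53}.
v=53: a=53^0·(≡11), b=53^2·(≡28) mod 53; (11|53)=+1, (28|53)=+1; (−1)^{0·2·26}·(+1)^2·(+1)^0 = +1.
v=2: v_2(a)=-10, v_2(b)=-4; units ≡ 1, 3 (mod 8); ε·ε+αω+βω = 0·1+-10·1+-4·0 ≡ 0  ⇒  (a,b)_2 = +1.
v=7: a=7^1·(≡5), b=7^1·(≡1) mod 7; (5|7)=-1, (1|7)=+1; (−1)^{1·1·3}·(-1)^1·(+1)^1 = +1.
v=17: a=17^2·(≡6), b=17^2·(≡13) mod 17; (6|17)=-1, (13|17)=+1; (−1)^{2·2·8}·(-1)^2·(+1)^2 = +1.
v=5: a=5^2·(≡2), b=5^-2·(≡2) mod 5; (2|5)=-1, (2|5)=-1; (−1)^{2·-2·2}·(-1)^-2·(-1)^2 = +1.
v=∞: -7 < 0 and 203 > 0  ⇒  (a,b)_∞ = +1.
v=29: a=29^0·(≡24), b=29^1·(≡16) mod 29; (24|29)=+1, (16|29)=+1; (−1)^{0·1·14}·(+1)^1·(+1)^0 = +1.
v=3: a=3^-2·(≡2), b=3^2·(≡2) mod 3; (2|3)=-1, (2|3)=-1; (−1)^{-2·2·1}·(-1)^2·(-1)^-2 = +1.
Every local symbol is +1, so the conic -7·x² + 203·y² = z² has ℚ_v-points for all v and hence a ℚ-point; (a, b / ℚ) ≅ M_2(ℚ).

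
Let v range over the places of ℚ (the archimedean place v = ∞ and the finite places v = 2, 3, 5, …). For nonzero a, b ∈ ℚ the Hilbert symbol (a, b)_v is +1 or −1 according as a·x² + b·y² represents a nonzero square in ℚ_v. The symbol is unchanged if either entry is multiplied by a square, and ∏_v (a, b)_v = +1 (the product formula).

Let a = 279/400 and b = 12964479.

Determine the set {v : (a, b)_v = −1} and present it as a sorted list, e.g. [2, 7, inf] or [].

Mod squares: a ≡ 31, b ≡ 12964479. Check v ∈ {∞, 2, 3, 5, 11, 19, 23, 29, 31}.
v=5: a=5^-2·(≡4), b=5^0·(≡4) mod 5; (4|5)=+1, (4|5)=+1; (−1)^{-2·0·2}·(+1)^0·(+1)^-2 = +1.
v=29: a=29^0·(≡26), b=29^1·(≡16) mod 29; (26|29)=-1, (16|29)=+1; (−1)^{0·1·14}·(-1)^1·(+1)^0 = -1.
v=3: a=3^2·(≡1), b=3^1·(≡2) mod 3; (1|3)=+1, (2|3)=-1; (−1)^{2·1·1}·(+1)^1·(-1)^2 = +1.
v=∞: 31 > 0 and 12964479 > 0  ⇒  (a,b)_∞ = +1.
v=2: v_2(a)=-4, v_2(b)=0; units ≡ 7, 7 (mod 8); ε·ε+αω+βω = 1·1+-4·0+0·0 ≡ 1  ⇒  (a,b)_2 = -1.
v=11: a=11^0·(≡1), b=11^1·(≡5) mod 11; (1|11)=+1, (5|11)=+1; (−1)^{0·1·5}·(+1)^1·(+1)^0 = +1.
v=31: a=31^1·(≡28), b=31^1·(≡19) mod 31; (28|31)=+1, (19|31)=+1; (−1)^{1·1·15}·(+1)^1·(+1)^1 = -1.
v=19: a=19^0·(≡13), b=19^1·(≡13) mod 19; (13|19)=-1, (13|19)=-1; (−1)^{0·1·9}·(-1)^1·(-1)^0 = -1.
v=23: a=23^0·(≡8), b=23^1·(≡12) mod 23; (8|23)=+1, (12|23)=+1; (−1)^{0·1·11}·(+1)^1·(+1)^0 = +1.
(31, 12964479 / ℚ) ramifies at {2, 19, 29, 31}: a division algebra.

[2, 19, 29, 31]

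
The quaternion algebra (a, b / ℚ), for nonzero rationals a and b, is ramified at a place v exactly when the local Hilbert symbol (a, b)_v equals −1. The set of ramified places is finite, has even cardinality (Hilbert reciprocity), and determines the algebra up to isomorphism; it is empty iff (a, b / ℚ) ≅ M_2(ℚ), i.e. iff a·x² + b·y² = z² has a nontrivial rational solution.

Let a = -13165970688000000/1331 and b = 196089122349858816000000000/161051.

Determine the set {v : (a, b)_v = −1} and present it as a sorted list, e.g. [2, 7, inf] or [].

[5, 17]

Mod squares: a ≡ -143, b ≡ 24310. Check v ∈ {∞, 2, 3, 5, 11, 13, 17}.
v=11: a=11^-3·(≡9), b=11^-5·(≡10) mod 11; (9|11)=+1, (10|11)=-1; (−1)^{-3·-5·5}·(+1)^-5·(-1)^-3 = +1.
v=13: a=13^3·(≡2), b=13^5·(≡7) mod 13; (2|13)=-1, (7|13)=-1; (−1)^{3·5·6}·(-1)^5·(-1)^3 = +1.
v=2: v_2(a)=14, v_2(b)=23; units ≡ 1, 3 (mod 8); ε·ε+αω+βω = 0·1+14·1+23·0 ≡ 0  ⇒  (a,b)_2 = +1.
v=5: a=5^6·(≡3), b=5^9·(≡2) mod 5; (3|5)=-1, (2|5)=-1; (−1)^{6·9·2}·(-1)^9·(-1)^6 = -1.
v=17: a=17^2·(≡5), b=17^3·(≡16) mod 17; (5|17)=-1, (16|17)=+1; (−1)^{2·3·8}·(-1)^3·(+1)^2 = -1.
v=3: a=3^4·(≡1), b=3^8·(≡1) mod 3; (1|3)=+1, (1|3)=+1; (−1)^{4·8·1}·(+1)^8·(+1)^4 = +1.
v=∞: -143 < 0 and 24310 > 0  ⇒  (a,b)_∞ = +1.
Ram(-143, 24310) = {5, 17}; no ℚ_5-point on the conic.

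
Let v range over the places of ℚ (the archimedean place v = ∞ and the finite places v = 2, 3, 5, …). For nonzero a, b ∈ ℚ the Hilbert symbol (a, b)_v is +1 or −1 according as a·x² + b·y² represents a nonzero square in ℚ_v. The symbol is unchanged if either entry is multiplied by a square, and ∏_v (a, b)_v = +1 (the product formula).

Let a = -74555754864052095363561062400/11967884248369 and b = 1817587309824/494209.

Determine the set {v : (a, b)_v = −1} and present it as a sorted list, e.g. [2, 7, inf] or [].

[2, 3, 11, 31]

(a, b) ≡ (-5394, 341) mod (ℚ^×)²; places V = {2, 3, 5, 7, 11, 13, 19, 29, 31, 37, ∞}.
(a,b)_37: α=-4, u≡29; β=-2, v≡14 (mod 37); (29|37)=-1, (14|37)=-1; sign (−1)^0·-1^-2·-1^-4 = +1.
(a,b)_5: α=2, u≡1; β=0, v≡1 (mod 5); (1|5)=+1, (1|5)=+1; sign (−1)^0·+1^0·+1^2 = +1.
(a,b)_11: α=0, u≡8; β=1, v≡9 (mod 11); (8|11)=-1, (9|11)=+1; sign (−1)^0·-1^1·+1^0 = -1.
(a,b)_19: α=-4, u≡14; β=-2, v≡14 (mod 19); (14|19)=-1, (14|19)=-1; sign (−1)^0·-1^-2·-1^-4 = +1.
(a,b)_3: α=17, u≡2; β=6, v≡2 (mod 3); (2|3)=-1, (2|3)=-1; sign (−1)^0·-1^6·-1^17 = -1.
(a,b)_∞: sgn(-5394)=−, sgn(341)=+, so +1.
(a,b)_29: α=1, u≡19; β=0, v≡1 (mod 29); (19|29)=-1, (1|29)=+1; sign (−1)^0·-1^0·+1^1 = +1.
(a,b)_7: α=-2, u≡5; β=0, v≡3 (mod 7); (5|7)=-1, (3|7)=-1; sign (−1)^0·-1^0·-1^-2 = +1.
(a,b)_2: α=15, β=8; u≡7, v≡5 (mod 8); ε(u)ε(v)=1·0, αω(v)=15·1, βω(u)=8·0; sum ≡ 1  ⇒  -1.
(a,b)_13: α=8, u≡9; β=4, v≡1 (mod 13); (9|13)=+1, (1|13)=+1; sign (−1)^0·+1^4·+1^8 = +1.
(a,b)_31: α=3, u≡23; β=1, v≡23 (mod 31); (23|31)=-1, (23|31)=-1; sign (−1)^1·-1^1·-1^3 = -1.
|Ram(-5394, 341)| = 4, even; anisotropic at {2, 3, 11, 31}.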